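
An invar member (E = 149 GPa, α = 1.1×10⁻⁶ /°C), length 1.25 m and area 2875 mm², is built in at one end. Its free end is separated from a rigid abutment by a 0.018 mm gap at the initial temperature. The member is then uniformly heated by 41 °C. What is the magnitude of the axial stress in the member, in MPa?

σ ≈ 4.57 MPa (compressive)

Unrestrained expansion: δ_free = αΔT L = 1.1×10⁻⁶ × 41 × 1250 = 0.05638 mm.
This exceeds the 0.018 mm gap, so the wall pushes back. The portion of expansion that must be recovered elastically is δ_free − gap = 0.05638 − 0.018 = 0.03838 mm.
So σ = E(δ_free − g)/L = 149×10³ × 0.03838/1250 = 4.574 MPa.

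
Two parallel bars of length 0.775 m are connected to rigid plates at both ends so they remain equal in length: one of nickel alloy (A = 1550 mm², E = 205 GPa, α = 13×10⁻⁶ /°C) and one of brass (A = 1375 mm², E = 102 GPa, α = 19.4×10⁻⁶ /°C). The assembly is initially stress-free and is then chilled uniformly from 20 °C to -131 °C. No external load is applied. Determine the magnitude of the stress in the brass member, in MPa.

The brass has the larger α, so on cooling it would change length more than the nickel alloy if both were free. The rigid plates force a common final length, so the brass is put into tension and the nickel alloy into compression, with equal and opposite forces P (no external load).
Setting the final lengths equal and cancelling L: (α₁ − α₂)ΔT = P/(A₁E₁) + P/(A₂E₂).
|α₁ − α₂|·ΔT = 6.4×10⁻⁶ × 151 = 0.0009664.
1/(A₁E₁) + 1/(A₂E₂) = 1/(1550×205×10³) + 1/(1375×102×10³) = 1.028×10⁻⁸ N⁻¹.
P = 0.0009664 / 1.028×10⁻⁸ = 94030 N = 94.03 kN.
σ_{brass} = P/A₂ = 94030/1375 = 68.39 MPa, tensile.

σ ≈ 68.4 MPa (tensile)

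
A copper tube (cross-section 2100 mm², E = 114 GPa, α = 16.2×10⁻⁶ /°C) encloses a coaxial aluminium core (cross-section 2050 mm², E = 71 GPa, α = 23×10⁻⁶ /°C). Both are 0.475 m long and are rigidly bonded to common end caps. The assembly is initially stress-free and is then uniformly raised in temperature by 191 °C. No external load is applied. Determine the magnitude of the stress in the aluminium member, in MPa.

σ ≈ 57.3 MPa (compressive)

Both members must finish at the same length. With the larger α, the aluminium tends to over-expand; the plates restrain it, putting the aluminium in compression and the copper in tension. With no external load the two internal forces are equal and opposite, magnitude P.
Equating the net (thermal + elastic) strains gives |α₁ − α₂|·ΔT = P·[1/(A₁E₁) + 1/(A₂E₂)].
|α₁ − α₂|·ΔT = 6.8×10⁻⁶ × 191 = 0.001299.
1/(A₁E₁) + 1/(A₂E₂) = 1/(2100×114×10³) + 1/(2050×71×10³) = 1.105×10⁻⁸ N⁻¹.
So P = 0.001299 / 1.105×10⁻⁸ = 117.6 kN.
σ_{aluminium} = P/A₂ = 117600/2050 = 57.35 MPa, compressive.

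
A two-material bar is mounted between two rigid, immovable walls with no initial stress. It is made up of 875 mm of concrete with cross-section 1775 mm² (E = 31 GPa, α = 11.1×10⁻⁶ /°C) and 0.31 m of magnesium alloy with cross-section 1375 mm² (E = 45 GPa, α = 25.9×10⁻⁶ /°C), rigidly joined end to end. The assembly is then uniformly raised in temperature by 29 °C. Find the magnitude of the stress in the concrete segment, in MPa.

If the supports were absent, the total length change would be Σ αᵢΔT Lᵢ = 11.1×10⁻⁶×29×875 + 25.9×10⁻⁶×29×310 = 0.5145 mm.
The rigid supports impose zero overall length change; the single axial force P common to all segments must satisfy P Σ Lᵢ/(AᵢEᵢ) = δ_free.
Σ Lᵢ/(AᵢEᵢ) = 875/(1775×31×10³) + 310/(1375×45×10³) = 2.091×10⁻⁵ mm/N.
So P = 0.5145 / 2.091×10⁻⁵ = 24.6 kN, compressive.
σ_{concrete} = P / A = 24600 / 1775 = 13.86 MPa.

σ ≈ 13.9 MPa (compressive)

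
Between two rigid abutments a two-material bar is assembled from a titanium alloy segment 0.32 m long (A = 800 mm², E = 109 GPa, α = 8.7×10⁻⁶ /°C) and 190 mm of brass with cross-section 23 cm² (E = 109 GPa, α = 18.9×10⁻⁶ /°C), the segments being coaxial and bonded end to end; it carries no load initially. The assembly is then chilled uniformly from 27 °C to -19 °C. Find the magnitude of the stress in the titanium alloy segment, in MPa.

σ ≈ 82.8 MPa (tensile)

With the walls removed the bar would change length by δ_free = Σ αᵢΔT Lᵢ = 8.7×10⁻⁶×46×320 + 18.9×10⁻⁶×46×190 = 0.2933 mm.
The rigid supports impose zero overall length change; the single axial force P common to all segments must satisfy P Σ Lᵢ/(AᵢEᵢ) = δ_free.
Σ Lᵢ/(AᵢEᵢ) = 320/(800×109×10³) + 190/(2300×109×10³) = 4.428×10⁻⁶ mm/N.
Hence P = δ_free / Σ(L/AE) = 0.2933/4.428×10⁻⁶ = 66.23 kN (tensile).
σ_{titanium alloy} = P / A = 66230 / 800 = 82.79 MPa.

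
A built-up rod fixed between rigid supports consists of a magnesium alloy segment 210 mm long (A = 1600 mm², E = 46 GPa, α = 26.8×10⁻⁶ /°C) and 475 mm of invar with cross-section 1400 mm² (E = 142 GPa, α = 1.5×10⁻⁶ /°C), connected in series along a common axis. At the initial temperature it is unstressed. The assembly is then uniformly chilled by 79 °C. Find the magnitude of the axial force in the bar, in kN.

If the supports were absent, the total length change would be Σ αᵢΔT Lᵢ = 26.8×10⁻⁶×79×210 + 1.5×10⁻⁶×79×475 = 0.5009 mm.
The rigid supports impose zero overall length change; the single axial force P common to all segments must satisfy P Σ Lᵢ/(AᵢEᵢ) = δ_free.
The series flexibility is Σ Lᵢ/(AᵢEᵢ) = 210/(1600×46×10³) + 475/(1400×142×10³) = 5.243×10⁻⁶ mm/N.
Hence P = δ_free / Σ(L/AE) = 0.5009/5.243×10⁻⁶ = 95.54 kN (tensile).

P ≈ 95.5 kN (tensile)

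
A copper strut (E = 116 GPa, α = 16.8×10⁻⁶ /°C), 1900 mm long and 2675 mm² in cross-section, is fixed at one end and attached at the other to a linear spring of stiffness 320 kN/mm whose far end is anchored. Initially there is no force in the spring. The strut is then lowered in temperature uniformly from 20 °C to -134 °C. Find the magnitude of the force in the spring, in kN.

P ≈ 532 kN

The unrestrained thermal change is αΔT L = 16.8×10⁻⁶ × 154 × 1900 = 4.916 mm.
With a force P in the spring, the elastic change of the strut is PL/(AE) and that of the spring is P/k; compatibility requires their sum to equal δ_free.
So P = δ_free / [L/(AE) + 1/k] = 4.916 / [ 1900/(2675×116×10³) + 1/(320×10³) ].
P = 4.916 / 9.248×10⁻⁶ = 531500 N.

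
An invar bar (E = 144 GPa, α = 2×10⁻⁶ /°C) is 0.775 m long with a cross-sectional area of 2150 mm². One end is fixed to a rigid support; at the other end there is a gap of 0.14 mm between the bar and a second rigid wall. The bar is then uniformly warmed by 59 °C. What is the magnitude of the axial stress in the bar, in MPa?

σ ≈ 0 MPa

If the wall were absent the bar would grow by αΔT L = 2×10⁻⁶ × 59 × 775 = 0.09145 mm.
Since δ_free = 0.0914 mm is less than the 0.14 mm gap, the bar never touches the wall. No axial force develops.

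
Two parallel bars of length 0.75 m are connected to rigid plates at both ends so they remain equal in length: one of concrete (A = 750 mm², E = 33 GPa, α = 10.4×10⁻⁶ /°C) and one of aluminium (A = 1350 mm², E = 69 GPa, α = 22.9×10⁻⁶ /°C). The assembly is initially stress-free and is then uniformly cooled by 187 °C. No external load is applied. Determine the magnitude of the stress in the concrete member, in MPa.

σ ≈ 60.9 MPa (compressive)

Equilibrium of a rigid end plate with no external load gives equal and opposite internal forces ±P in the two members. Since α_{aluminium} > α_{concrete}, cooling drives the aluminium into tension and the concrete into compression.
Setting the final lengths equal and cancelling L: (α₁ − α₂)ΔT = P/(A₁E₁) + P/(A₂E₂).
|α₁ − α₂|·ΔT = 12.5×10⁻⁶ × 187 = 0.002337.
1/(A₁E₁) + 1/(A₂E₂) = 1/(750×33×10³) + 1/(1350×69×10³) = 5.114×10⁻⁸ N⁻¹.
P = 0.002337 / 5.114×10⁻⁸ = 45710 N = 45.71 kN.
σ_{concrete} = P/A₁ = 45710/750 = 60.94 MPa, compressive.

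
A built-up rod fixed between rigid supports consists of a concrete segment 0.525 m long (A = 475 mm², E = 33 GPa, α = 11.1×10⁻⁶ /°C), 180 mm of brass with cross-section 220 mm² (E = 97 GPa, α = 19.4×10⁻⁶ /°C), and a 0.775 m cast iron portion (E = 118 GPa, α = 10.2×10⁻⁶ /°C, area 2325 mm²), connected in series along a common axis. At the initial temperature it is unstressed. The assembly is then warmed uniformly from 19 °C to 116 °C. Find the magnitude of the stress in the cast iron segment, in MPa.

σ ≈ 16.1 MPa (compressive)

With the walls removed the bar would change length by δ_free = Σ αᵢΔT Lᵢ = 11.1×10⁻⁶×97×525 + 19.4×10⁻⁶×97×180 + 10.2×10⁻⁶×97×775 = 1.671 mm.
The walls prevent any net length change, so an axial force P (same in every segment) develops. Compatibility: P · Σ Lᵢ/(AᵢEᵢ) = δ_free.
Σ Lᵢ/(AᵢEᵢ) = 525/(475×33×10³) + 180/(220×97×10³) + 775/(2325×118×10³) = 4.475×10⁻⁵ mm/N.
Hence P = δ_free / Σ(L/AE) = 1.671/4.475×10⁻⁵ = 37.33 kN (compressive).
σ_{cast iron} = P / A = 37330 / 2325 = 16.06 MPa.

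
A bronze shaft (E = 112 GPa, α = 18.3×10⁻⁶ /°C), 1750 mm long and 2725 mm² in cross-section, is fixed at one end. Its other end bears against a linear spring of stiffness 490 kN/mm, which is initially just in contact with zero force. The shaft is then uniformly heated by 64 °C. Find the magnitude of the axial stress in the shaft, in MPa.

Free thermal expansion: δ_free = αΔT L = 18.3×10⁻⁶ × 64 × 1750 = 2.05 mm.
Let P be the compressive force at the spring. The shaft shortens elastically by PL/(AE) and the spring compresses by P/k; together these equal δ_free.
So P = δ_free / [L/(AE) + 1/k] = 2.05 / [ 1750/(2725×112×10³) + 1/(490×10³) ].
P = 2.05 / 7.775×10⁻⁶ = 263600 N.
σ = P/A = 263600/2725 = 96.74 MPa.

σ ≈ 96.7 MPa (compressive)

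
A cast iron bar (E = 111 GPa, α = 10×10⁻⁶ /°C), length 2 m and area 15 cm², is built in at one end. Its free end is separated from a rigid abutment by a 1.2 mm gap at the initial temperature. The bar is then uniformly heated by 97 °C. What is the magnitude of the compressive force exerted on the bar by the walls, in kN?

If the wall were absent the bar would grow by αΔT L = 10×10⁻⁶ × 97 × 2000 = 1.94 mm.
After closing the 1.2 mm clearance, 1.94 − 1.2 = 0.74 mm of expansion remains to be suppressed by the wall.
So σ = E(δ_free − g)/L = 111×10³ × 0.74/2000 = 41.07 MPa.
Force on the wall = σA = 41.07 × 1500 mm² = 61.6 kN.

P ≈ 61.6 kN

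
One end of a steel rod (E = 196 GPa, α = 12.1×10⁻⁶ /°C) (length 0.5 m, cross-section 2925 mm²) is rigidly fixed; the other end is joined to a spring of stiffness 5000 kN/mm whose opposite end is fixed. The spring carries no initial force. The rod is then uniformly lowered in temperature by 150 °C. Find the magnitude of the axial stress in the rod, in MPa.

Free thermal contraction: δ_free = αΔT L = 12.1×10⁻⁶ × 150 × 500 = 0.9075 mm.
Let P be the tensile force in the spring. The rod extends elastically by PL/(AE) and the spring stretches by P/k; together these equal δ_free.
P [ L/(AE) + 1/k ] = δ_free → P [ 500/(2925×196×10³) + 1/(5000×10³) ] = 0.9075.
P = 0.9075 / 1.072×10⁻⁶ = 846400 N.
σ = P/A = 846400/2925 = 289.4 MPa.

σ ≈ 289 MPa (tensile)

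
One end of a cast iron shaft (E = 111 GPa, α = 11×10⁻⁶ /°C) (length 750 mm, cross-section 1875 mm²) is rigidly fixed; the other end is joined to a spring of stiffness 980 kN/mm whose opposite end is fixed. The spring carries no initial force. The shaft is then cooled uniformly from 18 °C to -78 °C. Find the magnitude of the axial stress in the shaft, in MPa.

The unrestrained thermal change is αΔT L = 11×10⁻⁶ × 96 × 750 = 0.792 mm.
With a force P in the spring, the elastic change of the shaft is PL/(AE) and that of the spring is P/k; compatibility requires their sum to equal δ_free.
P [ L/(AE) + 1/k ] = δ_free → P [ 750/(1875×111×10³) + 1/(980×10³) ] = 0.792.
P = 0.792 / 4.624×10⁻⁶ = 171300 N.
σ = P/A = 171300/1875 = 91.35 MPa.

σ ≈ 91.3 MPa (tensile)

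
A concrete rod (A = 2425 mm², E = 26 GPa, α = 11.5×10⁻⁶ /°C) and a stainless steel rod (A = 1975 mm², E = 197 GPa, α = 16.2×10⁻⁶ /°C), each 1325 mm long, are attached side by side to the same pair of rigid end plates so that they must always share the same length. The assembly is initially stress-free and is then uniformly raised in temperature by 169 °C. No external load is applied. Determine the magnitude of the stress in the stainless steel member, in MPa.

Both members must finish at the same length. With the larger α, the stainless steel tends to over-expand; the plates restrain it, putting the stainless steel in compression and the concrete in tension. With no external load the two internal forces are equal and opposite, magnitude P.
Setting the final lengths equal and cancelling L: (α₁ − α₂)ΔT = P/(A₁E₁) + P/(A₂E₂).
|α₁ − α₂|·ΔT = 4.7×10⁻⁶ × 169 = 0.0007943.
1/(A₁E₁) + 1/(A₂E₂) = 1/(2425×26×10³) + 1/(1975×197×10³) = 1.843×10⁻⁸ N⁻¹.
So P = 0.0007943 / 1.843×10⁻⁸ = 43.1 kN.
σ_{stainless steel} = P/A₂ = 43100/1975 = 21.82 MPa, compressive.

σ ≈ 21.8 MPa (compressive)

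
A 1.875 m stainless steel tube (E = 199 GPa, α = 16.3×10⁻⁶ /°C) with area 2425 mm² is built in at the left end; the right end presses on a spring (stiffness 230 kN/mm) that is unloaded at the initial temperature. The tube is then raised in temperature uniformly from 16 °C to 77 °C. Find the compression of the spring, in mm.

δ ≈ 0.985 mm

The unrestrained thermal change is αΔT L = 16.3×10⁻⁶ × 61 × 1875 = 1.864 mm.
Let P be the compressive force at the spring. The tube shortens elastically by PL/(AE) and the spring compresses by P/k; together these equal δ_free.
P [ L/(AE) + 1/k ] = δ_free → P [ 1875/(2425×199×10³) + 1/(230×10³) ] = 1.864.
P = 1.864 / 8.233×10⁻⁶ = 226400 N.
Spring compression = P/k = 226400/(230×10³) = 0.9845 mm.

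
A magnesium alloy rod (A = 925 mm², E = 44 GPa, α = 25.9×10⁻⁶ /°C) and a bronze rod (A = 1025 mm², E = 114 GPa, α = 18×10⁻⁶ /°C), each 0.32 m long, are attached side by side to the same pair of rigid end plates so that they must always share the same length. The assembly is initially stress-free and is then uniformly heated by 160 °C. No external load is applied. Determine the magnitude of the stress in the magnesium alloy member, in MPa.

The magnesium alloy has the larger α, so on heating it would change length more than the bronze if both were free. The rigid plates force a common final length, so the magnesium alloy is put into compression and the bronze into tension, with equal and opposite forces P (no external load).
Compatibility of the two members (thermal + elastic change equal): (α₁ − α₂)ΔT = P·[1/(A₁E₁) + 1/(A₂E₂)].
|α₁ − α₂|·ΔT = 7.9×10⁻⁶ × 160 = 0.001264.
1/(A₁E₁) + 1/(A₂E₂) = 1/(925×44×10³) + 1/(1025×114×10³) = 3.313×10⁻⁸ N⁻¹.
P = 0.001264 / 3.313×10⁻⁸ = 38160 N = 38.16 kN.
σ_{magnesium alloy} = P/A₁ = 38160/925 = 41.25 MPa, compressive.

σ ≈ 41.2 MPa (compressive)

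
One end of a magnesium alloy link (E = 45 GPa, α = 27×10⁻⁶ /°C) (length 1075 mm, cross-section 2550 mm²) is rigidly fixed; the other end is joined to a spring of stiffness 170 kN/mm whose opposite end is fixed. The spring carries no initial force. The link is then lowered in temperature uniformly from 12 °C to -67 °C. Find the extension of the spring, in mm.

δ ≈ 0.884 mm

The unrestrained thermal change is αΔT L = 27×10⁻⁶ × 79 × 1075 = 2.293 mm.
With a force P in the spring, the elastic change of the link is PL/(AE) and that of the spring is P/k; compatibility requires their sum to equal δ_free.
P [ L/(AE) + 1/k ] = δ_free → P [ 1075/(2550×45×10³) + 1/(170×10³) ] = 2.293.
P = 2.293 / 1.525×10⁻⁵ = 150400 N.
Spring extension = P/k = 150400/(170×10³) = 0.8844 mm.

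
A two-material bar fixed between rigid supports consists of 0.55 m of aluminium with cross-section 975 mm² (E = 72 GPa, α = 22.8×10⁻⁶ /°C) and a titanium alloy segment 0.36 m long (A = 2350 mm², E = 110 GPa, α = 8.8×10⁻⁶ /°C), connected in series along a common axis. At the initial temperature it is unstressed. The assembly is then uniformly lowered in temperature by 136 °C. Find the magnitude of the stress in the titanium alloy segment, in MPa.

If the supports were absent, the total length change would be Σ αᵢΔT Lᵢ = 22.8×10⁻⁶×136×550 + 8.8×10⁻⁶×136×360 = 2.136 mm.
Since the ends are fixed, an axial force P builds up, equal in every segment, with P · Σ Lᵢ/(AᵢEᵢ) = δ_free.
The series flexibility is Σ Lᵢ/(AᵢEᵢ) = 550/(975×72×10³) + 360/(2350×110×10³) = 9.227×10⁻⁶ mm/N.
Hence P = δ_free / Σ(L/AE) = 2.136/9.227×10⁻⁶ = 231.5 kN (tensile).
σ_{titanium alloy} = P / A = 231500 / 2350 = 98.52 MPa.

σ ≈ 98.5 MPa (tensile)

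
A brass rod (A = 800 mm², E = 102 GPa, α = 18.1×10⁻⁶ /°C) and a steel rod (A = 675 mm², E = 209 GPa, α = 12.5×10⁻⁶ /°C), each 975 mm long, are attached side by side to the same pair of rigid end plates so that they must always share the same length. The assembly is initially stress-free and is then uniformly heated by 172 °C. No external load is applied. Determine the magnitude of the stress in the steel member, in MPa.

Both members must finish at the same length. With the larger α, the brass tends to over-expand; the plates restrain it, putting the brass in compression and the steel in tension. With no external load the two internal forces are equal and opposite, magnitude P.
Equating the net (thermal + elastic) strains gives |α₁ − α₂|·ΔT = P·[1/(A₁E₁) + 1/(A₂E₂)].
|α₁ − α₂|·ΔT = 5.6×10⁻⁶ × 172 = 0.0009632.
1/(A₁E₁) + 1/(A₂E₂) = 1/(800×102×10³) + 1/(675×209×10³) = 1.934×10⁻⁸ N⁻¹.
So P = 0.0009632 / 1.934×10⁻⁸ = 49.79 kN.
σ_{steel} = P/A₂ = 49790/675 = 73.77 MPa, tensile.

σ ≈ 73.8 MPa (tensile)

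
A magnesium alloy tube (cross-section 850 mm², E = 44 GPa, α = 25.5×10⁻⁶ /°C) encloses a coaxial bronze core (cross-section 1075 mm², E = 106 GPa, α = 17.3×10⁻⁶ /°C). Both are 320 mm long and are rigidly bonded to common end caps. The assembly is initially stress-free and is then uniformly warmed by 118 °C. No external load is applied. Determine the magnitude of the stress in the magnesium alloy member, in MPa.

The magnesium alloy has the larger α, so on heating it would change length more than the bronze if both were free. The rigid plates force a common final length, so the magnesium alloy is put into compression and the bronze into tension, with equal and opposite forces P (no external load).
Equating the net (thermal + elastic) strains gives |α₁ − α₂|·ΔT = P·[1/(A₁E₁) + 1/(A₂E₂)].
|α₁ − α₂|·ΔT = 8.2×10⁻⁶ × 118 = 0.0009676.
1/(A₁E₁) + 1/(A₂E₂) = 1/(850×44×10³) + 1/(1075×106×10³) = 3.551×10⁻⁸ N⁻¹.
P = 0.0009676 / 3.551×10⁻⁸ = 27250 N = 27.25 kN.
σ_{magnesium alloy} = P/A₁ = 27250/850 = 32.05 MPa, compressive.

σ ≈ 32.1 MPa (compressive)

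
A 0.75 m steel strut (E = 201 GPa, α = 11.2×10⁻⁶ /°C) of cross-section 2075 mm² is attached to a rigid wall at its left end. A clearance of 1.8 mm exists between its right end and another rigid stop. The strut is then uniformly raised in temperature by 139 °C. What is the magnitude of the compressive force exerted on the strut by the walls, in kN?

If the wall were absent the strut would grow by αΔT L = 11.2×10⁻⁶ × 139 × 750 = 1.168 mm.
Since δ_free = 1.17 mm is less than the 1.8 mm gap, the strut never touches the wall. No axial force develops.

P ≈ 0 kN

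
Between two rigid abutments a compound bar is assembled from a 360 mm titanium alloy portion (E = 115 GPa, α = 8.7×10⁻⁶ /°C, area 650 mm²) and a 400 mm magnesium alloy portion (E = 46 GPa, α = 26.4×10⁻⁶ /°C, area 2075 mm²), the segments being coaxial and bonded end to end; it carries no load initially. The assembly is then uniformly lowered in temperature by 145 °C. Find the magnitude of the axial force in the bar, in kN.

With the walls removed the bar would change length by δ_free = Σ αᵢΔT Lᵢ = 8.7×10⁻⁶×145×360 + 26.4×10⁻⁶×145×400 = 1.985 mm.
The walls prevent any net length change, so an axial force P (same in every segment) develops. Compatibility: P · Σ Lᵢ/(AᵢEᵢ) = δ_free.
Σ Lᵢ/(AᵢEᵢ) = 360/(650×115×10³) + 400/(2075×46×10³) = 9.007×10⁻⁶ mm/N.
P = 1.985 / 9.007×10⁻⁶ = 220400 N = 220.4 kN, tensile.

P ≈ 220 kN (tensile)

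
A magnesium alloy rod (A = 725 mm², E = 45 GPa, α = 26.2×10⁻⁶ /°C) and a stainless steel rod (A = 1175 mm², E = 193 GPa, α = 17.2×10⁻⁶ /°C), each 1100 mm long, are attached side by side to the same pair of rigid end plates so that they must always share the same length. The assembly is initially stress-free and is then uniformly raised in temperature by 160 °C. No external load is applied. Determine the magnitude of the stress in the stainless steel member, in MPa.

σ ≈ 35 MPa (tensile)

Equilibrium of a rigid end plate with no external load gives equal and opposite internal forces ±P in the two members. Since α_{magnesium alloy} > α_{stainless steel}, heating drives the magnesium alloy into compression and the stainless steel into tension.
Setting the final lengths equal and cancelling L: (α₁ − α₂)ΔT = P/(A₁E₁) + P/(A₂E₂).
|α₁ − α₂|·ΔT = 9×10⁻⁶ × 160 = 0.00144.
1/(A₁E₁) + 1/(A₂E₂) = 1/(725×45×10³) + 1/(1175×193×10³) = 3.506×10⁻⁸ N⁻¹.
So P = 0.00144 / 3.506×10⁻⁸ = 41.07 kN.
σ_{stainless steel} = P/A₂ = 41070/1175 = 34.95 MPa, tensile.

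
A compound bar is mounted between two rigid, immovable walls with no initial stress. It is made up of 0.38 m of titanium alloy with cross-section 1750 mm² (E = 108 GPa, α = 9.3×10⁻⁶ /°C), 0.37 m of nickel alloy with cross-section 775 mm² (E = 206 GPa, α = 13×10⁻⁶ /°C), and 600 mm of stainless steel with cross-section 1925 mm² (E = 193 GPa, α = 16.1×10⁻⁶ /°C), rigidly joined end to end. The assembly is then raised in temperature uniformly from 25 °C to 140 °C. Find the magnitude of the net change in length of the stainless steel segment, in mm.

If the supports were absent, the total length change would be Σ αᵢΔT Lᵢ = 9.3×10⁻⁶×115×380 + 13×10⁻⁶×115×370 + 16.1×10⁻⁶×115×600 = 2.07 mm.
The walls prevent any net length change, so an axial force P (same in every segment) develops. Compatibility: P · Σ Lᵢ/(AᵢEᵢ) = δ_free.
The series flexibility is Σ Lᵢ/(AᵢEᵢ) = 380/(1750×108×10³) + 370/(775×206×10³) + 600/(1925×193×10³) = 5.943×10⁻⁶ mm/N.
Hence P = δ_free / Σ(L/AE) = 2.07/5.943×10⁻⁶ = 348.4 kN (compressive).
For the stainless steel segment, free thermal change = 16.1×10⁻⁶×115×600 = 1.111 mm and elastic change from P = 348400×600/(1925×193×10³) = 0.5626 mm; these oppose, so the net change is 0.548 mm (segment lengthens).

|ΔL| ≈ 0.548 mm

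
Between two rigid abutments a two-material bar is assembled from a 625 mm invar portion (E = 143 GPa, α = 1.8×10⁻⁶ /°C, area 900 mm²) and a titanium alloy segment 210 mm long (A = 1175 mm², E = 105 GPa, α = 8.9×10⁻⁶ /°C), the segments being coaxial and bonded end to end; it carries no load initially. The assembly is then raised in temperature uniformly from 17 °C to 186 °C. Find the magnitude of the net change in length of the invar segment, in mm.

|ΔL| ≈ 0.185 mm

If the supports were absent, the total length change would be Σ αᵢΔT Lᵢ = 1.8×10⁻⁶×169×625 + 8.9×10⁻⁶×169×210 = 0.506 mm.
The rigid supports impose zero overall length change; the single axial force P common to all segments must satisfy P Σ Lᵢ/(AᵢEᵢ) = δ_free.
The series flexibility is Σ Lᵢ/(AᵢEᵢ) = 625/(900×143×10³) + 210/(1175×105×10³) = 6.558×10⁻⁶ mm/N.
So P = 0.506 / 6.558×10⁻⁶ = 77.15 kN, compressive.
For the invar segment, free thermal change = 1.8×10⁻⁶×169×625 = 0.1901 mm and elastic change from P = 77150×625/(900×143×10³) = 0.3747 mm; these oppose, so the net change is 0.185 mm (segment shortens).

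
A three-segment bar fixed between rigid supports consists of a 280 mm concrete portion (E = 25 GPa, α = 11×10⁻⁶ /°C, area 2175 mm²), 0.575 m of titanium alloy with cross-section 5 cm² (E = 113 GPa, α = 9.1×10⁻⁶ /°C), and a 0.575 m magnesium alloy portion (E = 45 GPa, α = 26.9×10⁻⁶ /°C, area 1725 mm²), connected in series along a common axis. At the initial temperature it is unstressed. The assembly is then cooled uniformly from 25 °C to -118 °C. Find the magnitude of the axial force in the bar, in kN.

With the walls removed the bar would change length by δ_free = Σ αᵢΔT Lᵢ = 11×10⁻⁶×143×280 + 9.1×10⁻⁶×143×575 + 26.9×10⁻⁶×143×575 = 3.401 mm.
Since the ends are fixed, an axial force P builds up, equal in every segment, with P · Σ Lᵢ/(AᵢEᵢ) = δ_free.
Σ Lᵢ/(AᵢEᵢ) = 280/(2175×25×10³) + 575/(500×113×10³) + 575/(1725×45×10³) = 2.273×10⁻⁵ mm/N.
P = 3.401 / 2.273×10⁻⁵ = 149600 N = 149.6 kN, tensile.

P ≈ 150 kN (tensile)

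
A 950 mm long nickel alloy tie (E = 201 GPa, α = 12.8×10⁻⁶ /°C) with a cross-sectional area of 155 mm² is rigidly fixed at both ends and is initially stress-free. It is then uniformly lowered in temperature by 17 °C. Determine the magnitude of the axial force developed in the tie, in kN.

Full restraint means ε = 0, so the stress is σ = EαΔT = 201×10³ × 12.8×10⁻⁶ × 17 = 43.74 MPa.
P = AEαΔT = 155 × 201×10³ × 12.8×10⁻⁶ × 17 = 6.779 kN (tensile).

P ≈ 6.78 kN (tensile)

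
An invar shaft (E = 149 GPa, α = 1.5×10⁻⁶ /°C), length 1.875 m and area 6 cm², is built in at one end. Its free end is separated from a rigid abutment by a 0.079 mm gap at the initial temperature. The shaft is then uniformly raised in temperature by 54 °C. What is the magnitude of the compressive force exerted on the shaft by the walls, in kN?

P ≈ 3.47 kN

If the wall were absent the shaft would grow by αΔT L = 1.5×10⁻⁶ × 54 × 1875 = 0.1519 mm.
The gap closes (δ_free > 0.079 mm) and the wall then resists a further 0.1519 − 0.079 = 0.07288 mm of expansion.
That suppressed elongation corresponds to σ = E·Δ/L = 149×10³ × 0.07288/1875 = 5.791 MPa.
P = σA = 5.791 × 600 = 3.475 kN.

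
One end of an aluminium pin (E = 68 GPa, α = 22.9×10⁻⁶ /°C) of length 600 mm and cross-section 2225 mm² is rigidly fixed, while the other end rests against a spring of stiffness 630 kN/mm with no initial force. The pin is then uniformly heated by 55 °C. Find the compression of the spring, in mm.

Free thermal expansion: δ_free = αΔT L = 22.9×10⁻⁶ × 55 × 600 = 0.7557 mm.
With a force P in the spring, the elastic change of the pin is PL/(AE) and that of the spring is P/k; compatibility requires their sum to equal δ_free.
So P = δ_free / [L/(AE) + 1/k] = 0.7557 / [ 600/(2225×68×10³) + 1/(630×10³) ].
P = 0.7557 / 5.553×10⁻⁶ = 136100 N.
Spring compression = P/k = 136100/(630×10³) = 0.216 mm.

δ ≈ 0.216 mm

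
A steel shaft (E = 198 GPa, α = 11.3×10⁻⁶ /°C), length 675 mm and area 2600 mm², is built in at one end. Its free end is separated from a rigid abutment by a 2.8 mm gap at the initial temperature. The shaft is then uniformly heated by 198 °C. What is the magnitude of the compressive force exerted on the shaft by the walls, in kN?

Unrestrained expansion: δ_free = αΔT L = 11.3×10⁻⁶ × 198 × 675 = 1.51 mm.
Since δ_free = 1.51 mm is less than the 2.8 mm gap, the shaft never touches the wall. No axial force develops.

P ≈ 0 kN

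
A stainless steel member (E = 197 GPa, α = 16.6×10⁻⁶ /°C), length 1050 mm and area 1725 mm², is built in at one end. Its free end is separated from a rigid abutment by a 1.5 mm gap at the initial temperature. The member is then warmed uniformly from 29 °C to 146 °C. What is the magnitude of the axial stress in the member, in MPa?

Free thermal elongation = αΔT L = 16.6×10⁻⁶ × 117 × 1050 = 2.039 mm.
The gap closes (δ_free > 1.5 mm) and the wall then resists a further 2.039 − 1.5 = 0.5393 mm of expansion.
Compatibility: PL/(AE) = 0.5393 mm, so σ = P/A = E × (0.5393/1050) = 101.2 MPa.

σ ≈ 101 MPa (compressive)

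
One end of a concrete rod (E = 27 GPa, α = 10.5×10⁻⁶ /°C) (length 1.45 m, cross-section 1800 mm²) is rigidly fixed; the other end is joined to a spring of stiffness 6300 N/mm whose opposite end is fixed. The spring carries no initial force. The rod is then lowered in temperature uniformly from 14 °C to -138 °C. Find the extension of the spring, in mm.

δ ≈ 1.95 mm

If the spring were absent the rod would shorten by αΔT L = 10.5×10⁻⁶ × 152 × 1450 = 2.314 mm.
Let P be the tensile force in the spring. The rod extends elastically by PL/(AE) and the spring stretches by P/k; together these equal δ_free.
P [ L/(AE) + 1/k ] = δ_free → P [ 1450/(1800×27×10³) + 1/(6300) ] = 2.314.
P = 2.314 / 0.0001886 = 12270 N.
Spring extension = P/k = 12270/(6300) = 1.948 mm.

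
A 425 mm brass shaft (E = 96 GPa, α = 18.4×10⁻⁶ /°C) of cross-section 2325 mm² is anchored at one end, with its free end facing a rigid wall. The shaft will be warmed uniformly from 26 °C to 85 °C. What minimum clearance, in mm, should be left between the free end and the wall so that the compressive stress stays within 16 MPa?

g ≈ 0.391 mm

With no wall the shaft would lengthen by αΔT L = 18.4×10⁻⁶ × 59 × 425 = 0.4614 mm.
At the allowable stress the elastic shortening the wall may impose is σL/E = 16 × 425 / (96×10³) = 0.07083 mm.
The gap must absorb the remainder: g_min = 0.4614 − 0.07083 = 0.3905 mm.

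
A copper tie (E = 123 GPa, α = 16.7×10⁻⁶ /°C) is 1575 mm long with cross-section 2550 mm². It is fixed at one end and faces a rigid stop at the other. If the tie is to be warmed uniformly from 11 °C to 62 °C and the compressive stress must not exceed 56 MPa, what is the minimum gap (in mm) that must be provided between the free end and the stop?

g ≈ 0.624 mm

With no wall the tie would lengthen by αΔT L = 16.7×10⁻⁶ × 51 × 1575 = 1.341 mm.
A stress of 56 MPa corresponds to the wall pushing the tie back by σL/E = 56×1575/(123×10³) = 0.7171 mm.
So the gap has to take up the difference, g_min = δ_free − σL/E = 1.341 − 0.7171 = 0.6244 mm.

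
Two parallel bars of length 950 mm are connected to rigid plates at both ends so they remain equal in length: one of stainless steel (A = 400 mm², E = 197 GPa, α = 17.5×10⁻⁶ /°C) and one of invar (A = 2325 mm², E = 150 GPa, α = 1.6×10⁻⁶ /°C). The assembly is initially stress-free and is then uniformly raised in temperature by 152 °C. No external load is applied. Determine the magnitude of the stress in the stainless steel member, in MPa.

σ ≈ 388 MPa (compressive)

The stainless steel has the larger α, so on heating it would change length more than the invar if both were free. The rigid plates force a common final length, so the stainless steel is put into compression and the invar into tension, with equal and opposite forces P (no external load).
Compatibility of the two members (thermal + elastic change equal): (α₁ − α₂)ΔT = P·[1/(A₁E₁) + 1/(A₂E₂)].
|α₁ − α₂|·ΔT = 15.9×10⁻⁶ × 152 = 0.002417.
1/(A₁E₁) + 1/(A₂E₂) = 1/(400×197×10³) + 1/(2325×150×10³) = 1.556×10⁻⁸ N⁻¹.
P = 0.002417 / 1.556×10⁻⁸ = 155300 N = 155.3 kN.
σ_{stainless steel} = P/A₁ = 155300/400 = 388.4 MPa, compressive.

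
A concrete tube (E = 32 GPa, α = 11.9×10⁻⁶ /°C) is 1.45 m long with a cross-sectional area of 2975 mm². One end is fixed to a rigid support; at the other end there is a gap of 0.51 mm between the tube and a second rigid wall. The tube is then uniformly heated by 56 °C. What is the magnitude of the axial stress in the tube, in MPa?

If the wall were absent the tube would grow by αΔT L = 11.9×10⁻⁶ × 56 × 1450 = 0.9663 mm.
This exceeds the 0.51 mm gap, so the wall pushes back. The portion of expansion that must be recovered elastically is δ_free − gap = 0.9663 − 0.51 = 0.4563 mm.
So σ = E(δ_free − g)/L = 32×10³ × 0.4563/1450 = 10.07 MPa.

σ ≈ 10.1 MPa (compressive)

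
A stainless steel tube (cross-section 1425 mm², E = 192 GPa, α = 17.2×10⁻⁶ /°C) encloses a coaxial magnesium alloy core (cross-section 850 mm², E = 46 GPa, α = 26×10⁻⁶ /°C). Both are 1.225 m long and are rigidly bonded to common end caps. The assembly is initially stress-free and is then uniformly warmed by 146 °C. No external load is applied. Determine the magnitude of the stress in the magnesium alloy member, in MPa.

σ ≈ 51.7 MPa (compressive)

The magnesium alloy has the larger α, so on heating it would change length more than the stainless steel if both were free. The rigid plates force a common final length, so the magnesium alloy is put into compression and the stainless steel into tension, with equal and opposite forces P (no external load).
Compatibility of the two members (thermal + elastic change equal): (α₁ − α₂)ΔT = P·[1/(A₁E₁) + 1/(A₂E₂)].
|α₁ − α₂|·ΔT = 8.8×10⁻⁶ × 146 = 0.001285.
1/(A₁E₁) + 1/(A₂E₂) = 1/(1425×192×10³) + 1/(850×46×10³) = 2.923×10⁻⁸ N⁻¹.
So P = 0.001285 / 2.923×10⁻⁸ = 43.95 kN.
σ_{magnesium alloy} = P/A₂ = 43950/850 = 51.71 MPa, compressive.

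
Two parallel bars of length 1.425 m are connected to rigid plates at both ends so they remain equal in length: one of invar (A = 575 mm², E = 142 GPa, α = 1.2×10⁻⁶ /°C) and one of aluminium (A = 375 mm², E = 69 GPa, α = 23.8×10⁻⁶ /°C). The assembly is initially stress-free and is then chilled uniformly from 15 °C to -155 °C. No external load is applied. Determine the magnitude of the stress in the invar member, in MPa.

σ ≈ 131 MPa (compressive)

Both members must finish at the same length. With the larger α, the aluminium tends to over-contract; the plates restrain it, putting the aluminium in tension and the invar in compression. With no external load the two internal forces are equal and opposite, magnitude P.
Setting the final lengths equal and cancelling L: (α₁ − α₂)ΔT = P/(A₁E₁) + P/(A₂E₂).
|α₁ − α₂|·ΔT = 22.6×10⁻⁶ × 170 = 0.003842.
1/(A₁E₁) + 1/(A₂E₂) = 1/(575×142×10³) + 1/(375×69×10³) = 5.089×10⁻⁸ N⁻¹.
P = 0.003842 / 5.089×10⁻⁸ = 75490 N = 75.49 kN.
σ_{invar} = P/A₁ = 75490/575 = 131.3 MPa, compressive.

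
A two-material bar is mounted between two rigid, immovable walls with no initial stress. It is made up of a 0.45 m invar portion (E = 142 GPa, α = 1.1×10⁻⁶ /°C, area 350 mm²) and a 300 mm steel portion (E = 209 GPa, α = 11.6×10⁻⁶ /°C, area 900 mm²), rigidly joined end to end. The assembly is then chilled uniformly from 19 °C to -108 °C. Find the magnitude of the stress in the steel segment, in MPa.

Free thermal contraction of the whole bar: Σ αᵢΔT Lᵢ = 1.1×10⁻⁶×127×450 + 11.6×10⁻⁶×127×300 = 0.5048 mm.
The rigid supports impose zero overall length change; the single axial force P common to all segments must satisfy P Σ Lᵢ/(AᵢEᵢ) = δ_free.
Σ Lᵢ/(AᵢEᵢ) = 450/(350×142×10³) + 300/(900×209×10³) = 1.065×10⁻⁵ mm/N.
Hence P = δ_free / Σ(L/AE) = 0.5048/1.065×10⁻⁵ = 47.4 kN (tensile).
σ_{steel} = P / A = 47400 / 900 = 52.67 MPa.

σ ≈ 52.7 MPa (tensile)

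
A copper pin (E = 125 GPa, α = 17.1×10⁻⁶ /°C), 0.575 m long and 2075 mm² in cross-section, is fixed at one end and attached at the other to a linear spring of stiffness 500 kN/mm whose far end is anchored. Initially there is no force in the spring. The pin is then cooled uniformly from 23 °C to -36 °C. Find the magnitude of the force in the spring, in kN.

The unrestrained thermal change is αΔT L = 17.1×10⁻⁶ × 59 × 575 = 0.5801 mm.
Let P be the tensile force in the spring. The pin extends elastically by PL/(AE) and the spring stretches by P/k; together these equal δ_free.
So P = δ_free / [L/(AE) + 1/k] = 0.5801 / [ 575/(2075×125×10³) + 1/(500×10³) ].
P = 0.5801 / 4.217×10⁻⁶ = 137600 N.

P ≈ 138 kN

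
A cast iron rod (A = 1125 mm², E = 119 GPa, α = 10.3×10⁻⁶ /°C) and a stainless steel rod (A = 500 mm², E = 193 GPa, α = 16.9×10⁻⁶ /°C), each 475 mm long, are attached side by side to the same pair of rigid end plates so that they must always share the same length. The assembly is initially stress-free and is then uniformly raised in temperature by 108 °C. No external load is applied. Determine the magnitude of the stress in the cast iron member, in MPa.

Both members must finish at the same length. With the larger α, the stainless steel tends to over-expand; the plates restrain it, putting the stainless steel in compression and the cast iron in tension. With no external load the two internal forces are equal and opposite, magnitude P.
Setting the final lengths equal and cancelling L: (α₁ − α₂)ΔT = P/(A₁E₁) + P/(A₂E₂).
|α₁ − α₂|·ΔT = 6.6×10⁻⁶ × 108 = 0.0007128.
1/(A₁E₁) + 1/(A₂E₂) = 1/(1125×119×10³) + 1/(500×193×10³) = 1.783×10⁻⁸ N⁻¹.
So P = 0.0007128 / 1.783×10⁻⁸ = 39.97 kN.
σ_{cast iron} = P/A₁ = 39970/1125 = 35.53 MPa, tensile.

σ ≈ 35.5 MPa (tensile)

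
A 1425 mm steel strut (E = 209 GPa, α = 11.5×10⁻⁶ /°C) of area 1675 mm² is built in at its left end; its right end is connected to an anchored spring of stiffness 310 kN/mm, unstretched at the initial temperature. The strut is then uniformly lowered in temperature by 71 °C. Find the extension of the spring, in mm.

The unrestrained thermal change is αΔT L = 11.5×10⁻⁶ × 71 × 1425 = 1.164 mm.
Let P be the tensile force in the spring. The strut extends elastically by PL/(AE) and the spring stretches by P/k; together these equal δ_free.
P [ L/(AE) + 1/k ] = δ_free → P [ 1425/(1675×209×10³) + 1/(310×10³) ] = 1.164.
P = 1.164 / 7.296×10⁻⁶ = 159500 N.
Spring extension = P/k = 159500/(310×10³) = 0.5144 mm.

δ ≈ 0.514 mm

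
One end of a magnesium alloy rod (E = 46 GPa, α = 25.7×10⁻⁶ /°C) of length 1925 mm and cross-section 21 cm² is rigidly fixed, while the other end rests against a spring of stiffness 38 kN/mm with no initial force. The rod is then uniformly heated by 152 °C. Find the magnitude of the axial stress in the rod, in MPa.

Free thermal expansion: δ_free = αΔT L = 25.7×10⁻⁶ × 152 × 1925 = 7.52 mm.
Let P be the compressive force at the spring. The rod shortens elastically by PL/(AE) and the spring compresses by P/k; together these equal δ_free.
So P = δ_free / [L/(AE) + 1/k] = 7.52 / [ 1925/(2100×46×10³) + 1/(38×10³) ].
P = 7.52 / 4.624×10⁻⁵ = 162600 N.
σ = P/A = 162600/2100 = 77.44 MPa.

σ ≈ 77.4 MPa (compressive)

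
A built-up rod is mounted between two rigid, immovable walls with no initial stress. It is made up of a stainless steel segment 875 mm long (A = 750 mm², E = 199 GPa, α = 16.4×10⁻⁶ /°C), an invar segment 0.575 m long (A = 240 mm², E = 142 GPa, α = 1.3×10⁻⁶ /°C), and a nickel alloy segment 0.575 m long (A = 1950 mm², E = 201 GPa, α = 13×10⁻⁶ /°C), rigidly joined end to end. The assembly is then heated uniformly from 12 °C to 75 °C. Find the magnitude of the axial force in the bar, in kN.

Free thermal expansion of the whole bar: Σ αᵢΔT Lᵢ = 16.4×10⁻⁶×63×875 + 1.3×10⁻⁶×63×575 + 13×10⁻⁶×63×575 = 1.422 mm.
Since the ends are fixed, an axial force P builds up, equal in every segment, with P · Σ Lᵢ/(AᵢEᵢ) = δ_free.
The series flexibility is Σ Lᵢ/(AᵢEᵢ) = 875/(750×199×10³) + 575/(240×142×10³) + 575/(1950×201×10³) = 2.42×10⁻⁵ mm/N.
P = 1.422 / 2.42×10⁻⁵ = 58760 N = 58.76 kN, compressive.

P ≈ 58.8 kN (compressive)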